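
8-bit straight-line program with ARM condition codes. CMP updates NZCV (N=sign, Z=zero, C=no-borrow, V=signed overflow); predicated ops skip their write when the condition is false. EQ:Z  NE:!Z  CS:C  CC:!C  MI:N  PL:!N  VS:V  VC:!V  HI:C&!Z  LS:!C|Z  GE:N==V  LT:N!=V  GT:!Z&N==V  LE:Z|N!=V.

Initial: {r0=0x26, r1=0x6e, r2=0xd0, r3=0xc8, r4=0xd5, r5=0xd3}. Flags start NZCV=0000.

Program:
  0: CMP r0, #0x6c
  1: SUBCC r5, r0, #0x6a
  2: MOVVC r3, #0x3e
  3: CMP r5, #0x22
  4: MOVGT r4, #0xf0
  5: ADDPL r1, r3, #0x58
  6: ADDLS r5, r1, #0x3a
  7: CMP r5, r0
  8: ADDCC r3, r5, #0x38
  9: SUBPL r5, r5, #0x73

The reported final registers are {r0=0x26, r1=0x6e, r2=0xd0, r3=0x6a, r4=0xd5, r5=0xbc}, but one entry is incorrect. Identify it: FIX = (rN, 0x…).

0: ✓ CMP  NZCV=1000
1: ✓ SUBCC  r5←0xbc
2: ✓ MOVVC  r3←0x3e
3: ✓ CMP  NZCV=1010
4: · MOVGT
5: · ADDPL
6: · ADDLS
7: ✓ CMP  NZCV=1010
8: · ADDCC
9: · SUBPL

FIX = (r3, 0x3e)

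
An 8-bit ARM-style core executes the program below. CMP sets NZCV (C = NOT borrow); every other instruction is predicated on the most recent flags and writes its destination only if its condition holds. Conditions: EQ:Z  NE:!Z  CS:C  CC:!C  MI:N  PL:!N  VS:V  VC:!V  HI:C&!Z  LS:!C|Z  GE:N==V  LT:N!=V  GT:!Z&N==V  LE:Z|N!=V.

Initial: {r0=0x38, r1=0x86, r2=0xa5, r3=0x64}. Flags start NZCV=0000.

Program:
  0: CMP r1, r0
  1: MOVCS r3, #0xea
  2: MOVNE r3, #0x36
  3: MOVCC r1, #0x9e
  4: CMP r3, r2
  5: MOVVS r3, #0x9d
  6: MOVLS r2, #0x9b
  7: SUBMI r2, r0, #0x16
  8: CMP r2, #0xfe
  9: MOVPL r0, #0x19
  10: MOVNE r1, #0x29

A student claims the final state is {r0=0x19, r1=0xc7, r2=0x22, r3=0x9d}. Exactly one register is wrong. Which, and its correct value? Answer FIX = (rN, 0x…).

0: ✓ CMP  NZCV=0011
1: ✓ MOVCS  r3←0xea
2: ✓ MOVNE  r3←0x36
3: · MOVCC
4: ✓ CMP  NZCV=1001
5: ✓ MOVVS  r3←0x9d
6: ✓ MOVLS  r2←0x9b
7: ✓ SUBMI  r2←0x22
8: ✓ CMP  NZCV=0000
9: ✓ MOVPL  r0←0x19
10: ✓ MOVNE  r1←0x29

FIX = (r1, 0x29)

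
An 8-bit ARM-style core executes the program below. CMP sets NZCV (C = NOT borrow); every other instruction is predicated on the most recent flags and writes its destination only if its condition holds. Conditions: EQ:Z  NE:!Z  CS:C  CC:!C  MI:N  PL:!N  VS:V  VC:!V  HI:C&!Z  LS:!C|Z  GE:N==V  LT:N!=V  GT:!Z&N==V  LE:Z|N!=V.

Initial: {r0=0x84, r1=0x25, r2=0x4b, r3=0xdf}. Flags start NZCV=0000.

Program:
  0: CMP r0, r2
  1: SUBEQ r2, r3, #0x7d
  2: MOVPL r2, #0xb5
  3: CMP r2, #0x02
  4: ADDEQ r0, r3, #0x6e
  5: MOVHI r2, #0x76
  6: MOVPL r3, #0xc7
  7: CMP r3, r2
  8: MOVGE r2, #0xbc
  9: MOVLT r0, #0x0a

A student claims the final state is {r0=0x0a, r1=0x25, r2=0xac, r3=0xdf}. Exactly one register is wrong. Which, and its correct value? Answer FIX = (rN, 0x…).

FIX = (r2, 0x76)

0: ✓ CMP  NZCV=0011
1: · SUBEQ
2: ✓ MOVPL  r2←0xb5
3: ✓ CMP  NZCV=1010
4: · ADDEQ
5: ✓ MOVHI  r2←0x76
6: · MOVPL
7: ✓ CMP  NZCV=0011
8: · MOVGE
9: ✓ MOVLT  r0←0x0a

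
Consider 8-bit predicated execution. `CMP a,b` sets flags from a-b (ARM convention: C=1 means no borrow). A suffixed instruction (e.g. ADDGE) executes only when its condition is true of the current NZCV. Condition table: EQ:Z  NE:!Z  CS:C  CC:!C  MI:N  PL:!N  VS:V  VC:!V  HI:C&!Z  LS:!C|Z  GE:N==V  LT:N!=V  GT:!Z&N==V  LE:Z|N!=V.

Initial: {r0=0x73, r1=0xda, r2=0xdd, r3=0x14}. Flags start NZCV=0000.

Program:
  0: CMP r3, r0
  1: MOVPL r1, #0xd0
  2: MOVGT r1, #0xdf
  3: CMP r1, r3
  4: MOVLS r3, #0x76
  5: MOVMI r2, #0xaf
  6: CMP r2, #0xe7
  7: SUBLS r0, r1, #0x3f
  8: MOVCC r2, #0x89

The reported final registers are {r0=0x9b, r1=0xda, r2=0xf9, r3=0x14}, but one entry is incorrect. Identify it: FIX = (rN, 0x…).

FIX = (r2, 0x89)

[0] flags=1000 → (cmp)
[1] flags=1000 PL?F → skip
[2] flags=1000 GT?F → skip
[3] flags=1010 → (cmp)
[4] flags=1010 LS?F → skip
[5] flags=1010 MI?T → r2=0xaf
[6] flags=1000 → (cmp)
[7] flags=1000 LS?T → r0=0x9b
[8] flags=1000 CC?T → r2=0x89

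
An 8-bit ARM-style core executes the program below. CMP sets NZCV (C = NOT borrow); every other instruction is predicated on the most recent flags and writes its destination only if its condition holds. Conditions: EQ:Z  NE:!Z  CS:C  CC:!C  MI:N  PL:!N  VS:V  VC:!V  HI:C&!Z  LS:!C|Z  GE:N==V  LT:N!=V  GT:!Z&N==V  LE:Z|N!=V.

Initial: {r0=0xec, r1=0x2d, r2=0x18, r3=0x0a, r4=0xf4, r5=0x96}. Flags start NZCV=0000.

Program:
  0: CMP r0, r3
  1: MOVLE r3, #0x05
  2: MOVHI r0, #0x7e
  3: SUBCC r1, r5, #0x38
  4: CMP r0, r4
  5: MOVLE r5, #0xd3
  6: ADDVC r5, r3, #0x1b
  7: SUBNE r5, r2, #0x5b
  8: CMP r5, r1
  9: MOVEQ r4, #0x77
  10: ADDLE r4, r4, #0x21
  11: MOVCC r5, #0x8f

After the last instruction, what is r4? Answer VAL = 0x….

VAL = 0x15

0: ✓ CMP  NZCV=1010
1: ✓ MOVLE  r3←0x05
2: ✓ MOVHI  r0←0x7e
3: · SUBCC
4: ✓ CMP  NZCV=1001
5: · MOVLE
6: · ADDVC
7: ✓ SUBNE  r5←0xbd
8: ✓ CMP  NZCV=1010
9: · MOVEQ
10: ✓ ADDLE  r4←0x15
11: · MOVCC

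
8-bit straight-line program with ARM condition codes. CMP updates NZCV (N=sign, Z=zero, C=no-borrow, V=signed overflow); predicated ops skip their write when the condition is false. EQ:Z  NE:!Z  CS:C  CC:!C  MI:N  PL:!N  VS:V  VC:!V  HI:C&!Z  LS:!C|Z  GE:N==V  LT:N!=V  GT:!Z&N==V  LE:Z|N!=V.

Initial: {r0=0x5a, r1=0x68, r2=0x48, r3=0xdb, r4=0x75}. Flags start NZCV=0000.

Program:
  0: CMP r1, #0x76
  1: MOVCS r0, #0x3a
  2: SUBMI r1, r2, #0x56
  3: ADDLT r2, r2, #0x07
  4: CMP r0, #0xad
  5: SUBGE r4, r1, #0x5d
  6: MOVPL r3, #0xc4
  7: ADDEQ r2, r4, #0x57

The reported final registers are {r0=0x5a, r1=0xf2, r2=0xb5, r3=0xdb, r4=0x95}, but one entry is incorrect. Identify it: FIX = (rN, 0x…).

FIX = (r2, 0x4f)

[0] flags=1000 → (cmp)
[1] flags=1000 CS?F → skip
[2] flags=1000 MI?T → r1=0xf2
[3] flags=1000 LT?T → r2=0x4f
[4] flags=1001 → (cmp)
[5] flags=1001 GE?T → r4=0x95
[6] flags=1001 PL?F → skip
[7] flags=1001 EQ?F → skip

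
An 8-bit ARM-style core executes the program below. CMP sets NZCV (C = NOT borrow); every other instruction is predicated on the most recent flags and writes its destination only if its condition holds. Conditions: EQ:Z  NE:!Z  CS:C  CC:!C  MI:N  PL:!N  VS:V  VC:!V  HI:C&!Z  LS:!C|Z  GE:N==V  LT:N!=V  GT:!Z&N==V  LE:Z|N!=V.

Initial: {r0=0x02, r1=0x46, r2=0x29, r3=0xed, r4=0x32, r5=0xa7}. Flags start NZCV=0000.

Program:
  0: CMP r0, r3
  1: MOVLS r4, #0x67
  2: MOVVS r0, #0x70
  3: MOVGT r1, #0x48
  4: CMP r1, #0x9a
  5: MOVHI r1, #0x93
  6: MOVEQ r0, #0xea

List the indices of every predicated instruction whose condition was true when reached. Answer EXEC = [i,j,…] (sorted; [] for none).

EXEC = [1,3]

0: ✓ CMP  NZCV=0000
1: ✓ MOVLS  r4←0x67
2: · MOVVS
3: ✓ MOVGT  r1←0x48
4: ✓ CMP  NZCV=1001
5: · MOVHI
6: · MOVEQ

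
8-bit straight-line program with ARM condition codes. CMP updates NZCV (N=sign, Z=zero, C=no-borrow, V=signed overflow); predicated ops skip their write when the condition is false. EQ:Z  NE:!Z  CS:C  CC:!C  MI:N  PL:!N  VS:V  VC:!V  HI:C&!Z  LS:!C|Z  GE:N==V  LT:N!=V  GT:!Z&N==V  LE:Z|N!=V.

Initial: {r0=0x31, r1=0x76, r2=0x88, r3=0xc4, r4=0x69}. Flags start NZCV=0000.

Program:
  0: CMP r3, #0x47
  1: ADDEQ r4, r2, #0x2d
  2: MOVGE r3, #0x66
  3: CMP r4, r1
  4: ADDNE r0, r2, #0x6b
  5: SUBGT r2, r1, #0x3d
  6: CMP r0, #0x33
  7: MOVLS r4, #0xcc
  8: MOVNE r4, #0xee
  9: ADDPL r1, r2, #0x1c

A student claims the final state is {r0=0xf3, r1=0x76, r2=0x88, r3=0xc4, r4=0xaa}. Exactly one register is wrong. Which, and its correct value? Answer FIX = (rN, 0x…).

FIX = (r4, 0xee)

0: ✓ CMP  NZCV=0011
1: · ADDEQ
2: · MOVGE
3: ✓ CMP  NZCV=1000
4: ✓ ADDNE  r0←0xf3
5: · SUBGT
6: ✓ CMP  NZCV=1010
7: · MOVLS
8: ✓ MOVNE  r4←0xee
9: · ADDPL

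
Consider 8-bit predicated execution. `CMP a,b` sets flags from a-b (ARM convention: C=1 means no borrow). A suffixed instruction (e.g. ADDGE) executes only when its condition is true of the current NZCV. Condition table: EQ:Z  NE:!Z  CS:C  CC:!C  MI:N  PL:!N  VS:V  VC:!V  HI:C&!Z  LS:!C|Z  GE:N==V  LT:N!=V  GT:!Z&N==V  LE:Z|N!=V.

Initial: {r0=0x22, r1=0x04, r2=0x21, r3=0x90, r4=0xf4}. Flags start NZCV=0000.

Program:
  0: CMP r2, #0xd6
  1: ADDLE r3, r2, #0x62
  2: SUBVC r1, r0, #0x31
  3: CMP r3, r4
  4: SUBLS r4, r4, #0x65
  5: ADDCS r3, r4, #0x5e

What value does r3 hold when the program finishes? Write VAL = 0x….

[0] flags=0000 → (cmp)
[1] flags=0000 LE?F → skip
[2] flags=0000 VC?T → r1=0xf1
[3] flags=1000 → (cmp)
[4] flags=1000 LS?T → r4=0x8f
[5] flags=1000 CS?F → skip

VAL = 0x90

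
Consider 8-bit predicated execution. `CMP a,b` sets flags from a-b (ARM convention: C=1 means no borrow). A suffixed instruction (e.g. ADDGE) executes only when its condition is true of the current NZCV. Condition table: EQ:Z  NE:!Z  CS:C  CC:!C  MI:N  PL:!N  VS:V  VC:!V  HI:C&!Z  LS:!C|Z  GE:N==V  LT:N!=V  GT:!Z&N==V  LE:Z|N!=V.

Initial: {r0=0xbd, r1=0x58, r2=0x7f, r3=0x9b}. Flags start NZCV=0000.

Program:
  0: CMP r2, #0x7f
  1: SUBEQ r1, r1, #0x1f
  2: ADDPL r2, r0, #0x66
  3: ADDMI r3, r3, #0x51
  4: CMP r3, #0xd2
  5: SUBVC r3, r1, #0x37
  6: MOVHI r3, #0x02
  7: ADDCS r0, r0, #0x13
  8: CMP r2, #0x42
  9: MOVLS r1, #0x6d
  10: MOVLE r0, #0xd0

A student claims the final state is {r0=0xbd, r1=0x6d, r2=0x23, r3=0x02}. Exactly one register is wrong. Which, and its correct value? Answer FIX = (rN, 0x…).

FIX = (r0, 0xd0)

0: ✓ CMP  NZCV=0110
1: ✓ SUBEQ  r1←0x39
2: ✓ ADDPL  r2←0x23
3: · ADDMI
4: ✓ CMP  NZCV=1000
5: ✓ SUBVC  r3←0x02
6: · MOVHI
7: · ADDCS
8: ✓ CMP  NZCV=1000
9: ✓ MOVLS  r1←0x6d
10: ✓ MOVLE  r0←0xd0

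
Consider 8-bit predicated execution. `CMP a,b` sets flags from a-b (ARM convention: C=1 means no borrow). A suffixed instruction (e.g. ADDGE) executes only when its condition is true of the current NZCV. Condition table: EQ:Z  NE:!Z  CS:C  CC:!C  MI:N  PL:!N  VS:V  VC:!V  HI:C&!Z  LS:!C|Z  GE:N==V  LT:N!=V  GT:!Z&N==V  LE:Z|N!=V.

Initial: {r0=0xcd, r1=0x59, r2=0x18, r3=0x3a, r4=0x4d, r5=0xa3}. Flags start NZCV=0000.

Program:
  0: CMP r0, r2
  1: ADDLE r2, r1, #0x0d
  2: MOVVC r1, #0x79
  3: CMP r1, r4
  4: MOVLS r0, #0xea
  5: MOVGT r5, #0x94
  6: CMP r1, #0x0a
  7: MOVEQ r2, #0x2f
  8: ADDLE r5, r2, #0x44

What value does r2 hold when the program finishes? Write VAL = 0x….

0: ✓ CMP  NZCV=1010
1: ✓ ADDLE  r2←0x66
2: ✓ MOVVC  r1←0x79
3: ✓ CMP  NZCV=0010
4: · MOVLS
5: ✓ MOVGT  r5←0x94
6: ✓ CMP  NZCV=0010
7: · MOVEQ
8: · ADDLE

VAL = 0x66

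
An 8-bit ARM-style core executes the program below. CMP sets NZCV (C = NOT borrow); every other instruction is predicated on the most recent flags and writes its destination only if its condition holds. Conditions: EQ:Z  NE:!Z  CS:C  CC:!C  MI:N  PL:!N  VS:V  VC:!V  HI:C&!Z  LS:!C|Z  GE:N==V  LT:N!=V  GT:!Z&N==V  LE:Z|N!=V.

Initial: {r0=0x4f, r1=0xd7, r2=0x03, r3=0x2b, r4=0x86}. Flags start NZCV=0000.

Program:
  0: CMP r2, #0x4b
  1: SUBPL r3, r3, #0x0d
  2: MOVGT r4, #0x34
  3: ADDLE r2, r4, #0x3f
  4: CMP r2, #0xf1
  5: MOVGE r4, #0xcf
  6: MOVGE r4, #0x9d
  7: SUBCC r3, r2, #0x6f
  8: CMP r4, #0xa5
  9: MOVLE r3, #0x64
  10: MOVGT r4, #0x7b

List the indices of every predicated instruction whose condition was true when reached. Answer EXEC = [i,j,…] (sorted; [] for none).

EXEC = [3,7,9]

[0] flags=1000 → (cmp)
[1] flags=1000 PL?F → skip
[2] flags=1000 GT?F → skip
[3] flags=1000 LE?T → r2=0xc5
[4] flags=1000 → (cmp)
[5] flags=1000 GE?F → skip
[6] flags=1000 GE?F → skip
[7] flags=1000 CC?T → r3=0x56
[8] flags=1000 → (cmp)
[9] flags=1000 LE?T → r3=0x64
[10] flags=1000 GT?F → skip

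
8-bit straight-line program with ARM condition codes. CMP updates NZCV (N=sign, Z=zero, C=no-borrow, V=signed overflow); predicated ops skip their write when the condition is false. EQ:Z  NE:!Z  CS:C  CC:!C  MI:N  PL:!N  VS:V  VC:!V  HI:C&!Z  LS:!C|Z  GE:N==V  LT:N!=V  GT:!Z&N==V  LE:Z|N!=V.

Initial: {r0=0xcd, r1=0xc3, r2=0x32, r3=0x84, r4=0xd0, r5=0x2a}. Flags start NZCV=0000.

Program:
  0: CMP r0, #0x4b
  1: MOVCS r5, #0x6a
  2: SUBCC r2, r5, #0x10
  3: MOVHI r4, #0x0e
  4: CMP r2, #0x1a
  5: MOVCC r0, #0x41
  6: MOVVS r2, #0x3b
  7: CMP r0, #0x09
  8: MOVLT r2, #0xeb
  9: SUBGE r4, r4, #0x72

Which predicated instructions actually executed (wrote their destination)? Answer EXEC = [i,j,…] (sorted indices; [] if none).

[0] flags=1010 → (cmp)
[1] flags=1010 CS?T → r5=0x6a
[2] flags=1010 CC?F → skip
[3] flags=1010 HI?T → r4=0x0e
[4] flags=0010 → (cmp)
[5] flags=0010 CC?F → skip
[6] flags=0010 VS?F → skip
[7] flags=1010 → (cmp)
[8] flags=1010 LT?T → r2=0xeb
[9] flags=1010 GE?F → skip

EXEC = [1,3,8]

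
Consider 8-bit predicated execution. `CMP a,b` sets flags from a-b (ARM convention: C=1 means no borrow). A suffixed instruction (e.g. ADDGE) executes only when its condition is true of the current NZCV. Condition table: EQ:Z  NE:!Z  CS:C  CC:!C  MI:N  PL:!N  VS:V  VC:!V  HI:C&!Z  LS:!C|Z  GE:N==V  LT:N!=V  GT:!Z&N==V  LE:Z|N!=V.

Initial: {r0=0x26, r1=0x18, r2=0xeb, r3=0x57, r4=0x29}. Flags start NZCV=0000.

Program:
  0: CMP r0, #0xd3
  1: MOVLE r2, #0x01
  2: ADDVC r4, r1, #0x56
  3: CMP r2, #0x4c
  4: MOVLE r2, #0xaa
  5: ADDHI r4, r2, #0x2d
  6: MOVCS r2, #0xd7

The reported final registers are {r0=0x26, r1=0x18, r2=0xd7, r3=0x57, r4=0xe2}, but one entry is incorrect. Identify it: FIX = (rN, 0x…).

FIX = (r4, 0xd7)

[0] flags=0000 → (cmp)
[1] flags=0000 LE?F → skip
[2] flags=0000 VC?T → r4=0x6e
[3] flags=1010 → (cmp)
[4] flags=1010 LE?T → r2=0xaa
[5] flags=1010 HI?T → r4=0xd7
[6] flags=1010 CS?T → r2=0xd7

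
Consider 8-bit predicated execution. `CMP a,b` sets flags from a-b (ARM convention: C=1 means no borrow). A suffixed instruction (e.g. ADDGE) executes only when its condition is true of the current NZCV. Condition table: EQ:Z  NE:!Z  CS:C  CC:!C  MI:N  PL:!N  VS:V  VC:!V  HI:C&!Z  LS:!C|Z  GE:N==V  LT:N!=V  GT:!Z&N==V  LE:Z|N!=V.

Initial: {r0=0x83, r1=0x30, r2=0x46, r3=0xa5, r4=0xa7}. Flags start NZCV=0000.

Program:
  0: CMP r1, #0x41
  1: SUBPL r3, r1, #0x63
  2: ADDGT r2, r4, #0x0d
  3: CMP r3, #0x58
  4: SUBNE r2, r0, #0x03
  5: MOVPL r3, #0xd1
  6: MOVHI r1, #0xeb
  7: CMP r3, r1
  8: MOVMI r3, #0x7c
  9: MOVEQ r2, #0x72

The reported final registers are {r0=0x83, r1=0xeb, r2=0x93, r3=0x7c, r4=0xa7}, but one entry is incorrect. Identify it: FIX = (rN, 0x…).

FIX = (r2, 0x80)

0: ✓ CMP  NZCV=1000
1: · SUBPL
2: · ADDGT
3: ✓ CMP  NZCV=0011
4: ✓ SUBNE  r2←0x80
5: ✓ MOVPL  r3←0xd1
6: ✓ MOVHI  r1←0xeb
7: ✓ CMP  NZCV=1000
8: ✓ MOVMI  r3←0x7c
9: · MOVEQ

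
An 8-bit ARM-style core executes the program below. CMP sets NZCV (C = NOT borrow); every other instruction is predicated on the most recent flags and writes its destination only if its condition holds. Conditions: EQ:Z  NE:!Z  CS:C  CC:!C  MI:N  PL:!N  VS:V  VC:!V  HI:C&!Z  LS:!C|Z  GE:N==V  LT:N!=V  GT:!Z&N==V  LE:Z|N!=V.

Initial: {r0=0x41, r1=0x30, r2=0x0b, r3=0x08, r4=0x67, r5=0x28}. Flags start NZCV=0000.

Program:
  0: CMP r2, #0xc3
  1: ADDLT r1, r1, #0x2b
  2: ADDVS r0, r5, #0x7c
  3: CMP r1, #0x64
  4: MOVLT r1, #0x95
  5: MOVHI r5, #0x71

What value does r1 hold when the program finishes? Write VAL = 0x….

[0] flags=0000 → (cmp)
[1] flags=0000 LT?F → skip
[2] flags=0000 VS?F → skip
[3] flags=1000 → (cmp)
[4] flags=1000 LT?T → r1=0x95
[5] flags=1000 HI?F → skip

VAL = 0x95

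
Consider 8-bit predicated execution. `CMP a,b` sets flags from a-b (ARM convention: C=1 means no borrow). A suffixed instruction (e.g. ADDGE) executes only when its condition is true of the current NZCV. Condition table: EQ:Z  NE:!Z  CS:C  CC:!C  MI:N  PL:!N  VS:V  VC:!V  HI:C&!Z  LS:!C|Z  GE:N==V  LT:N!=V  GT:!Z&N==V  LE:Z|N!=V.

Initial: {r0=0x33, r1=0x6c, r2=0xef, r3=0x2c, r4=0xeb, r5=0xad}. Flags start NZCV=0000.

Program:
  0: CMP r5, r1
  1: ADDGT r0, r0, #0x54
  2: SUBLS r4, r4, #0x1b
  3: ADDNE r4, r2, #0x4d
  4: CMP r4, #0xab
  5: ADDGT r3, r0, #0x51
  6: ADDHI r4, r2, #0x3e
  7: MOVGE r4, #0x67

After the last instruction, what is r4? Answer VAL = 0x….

0: ✓ CMP  NZCV=0011
1: · ADDGT
2: · SUBLS
3: ✓ ADDNE  r4←0x3c
4: ✓ CMP  NZCV=1001
5: ✓ ADDGT  r3←0x84
6: · ADDHI
7: ✓ MOVGE  r4←0x67

VAL = 0x67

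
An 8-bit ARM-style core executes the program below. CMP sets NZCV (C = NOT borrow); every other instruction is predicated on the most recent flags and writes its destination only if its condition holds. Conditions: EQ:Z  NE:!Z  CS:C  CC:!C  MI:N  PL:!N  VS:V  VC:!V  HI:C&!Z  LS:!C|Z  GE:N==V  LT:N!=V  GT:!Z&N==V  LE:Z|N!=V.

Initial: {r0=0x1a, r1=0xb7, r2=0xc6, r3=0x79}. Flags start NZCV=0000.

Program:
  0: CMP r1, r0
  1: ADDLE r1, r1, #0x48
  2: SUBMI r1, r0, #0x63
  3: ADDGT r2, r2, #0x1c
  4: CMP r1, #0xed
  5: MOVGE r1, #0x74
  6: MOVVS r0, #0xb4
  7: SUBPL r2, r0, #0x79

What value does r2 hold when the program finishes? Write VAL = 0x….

VAL = 0xc6

[0] flags=1010 → (cmp)
[1] flags=1010 LE?T → r1=0xff
[2] flags=1010 MI?T → r1=0xb7
[3] flags=1010 GT?F → skip
[4] flags=1000 → (cmp)
[5] flags=1000 GE?F → skip
[6] flags=1000 VS?F → skip
[7] flags=1000 PL?F → skip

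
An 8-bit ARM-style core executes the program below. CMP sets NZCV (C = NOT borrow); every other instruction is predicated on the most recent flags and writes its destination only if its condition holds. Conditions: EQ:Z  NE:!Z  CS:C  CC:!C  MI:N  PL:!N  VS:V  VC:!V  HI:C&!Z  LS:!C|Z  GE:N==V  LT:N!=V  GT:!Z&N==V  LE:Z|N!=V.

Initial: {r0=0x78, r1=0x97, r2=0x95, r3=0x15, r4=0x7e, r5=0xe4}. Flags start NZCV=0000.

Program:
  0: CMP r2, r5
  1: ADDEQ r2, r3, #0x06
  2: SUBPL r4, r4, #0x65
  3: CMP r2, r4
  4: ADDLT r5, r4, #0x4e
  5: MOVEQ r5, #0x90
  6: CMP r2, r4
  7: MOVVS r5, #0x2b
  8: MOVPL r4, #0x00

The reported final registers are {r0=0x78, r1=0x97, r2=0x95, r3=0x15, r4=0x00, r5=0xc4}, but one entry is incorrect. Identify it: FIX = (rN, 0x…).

FIX = (r5, 0x2b)

0: ✓ CMP  NZCV=1000
1: · ADDEQ
2: · SUBPL
3: ✓ CMP  NZCV=0011
4: ✓ ADDLT  r5←0xcc
5: · MOVEQ
6: ✓ CMP  NZCV=0011
7: ✓ MOVVS  r5←0x2b
8: ✓ MOVPL  r4←0x00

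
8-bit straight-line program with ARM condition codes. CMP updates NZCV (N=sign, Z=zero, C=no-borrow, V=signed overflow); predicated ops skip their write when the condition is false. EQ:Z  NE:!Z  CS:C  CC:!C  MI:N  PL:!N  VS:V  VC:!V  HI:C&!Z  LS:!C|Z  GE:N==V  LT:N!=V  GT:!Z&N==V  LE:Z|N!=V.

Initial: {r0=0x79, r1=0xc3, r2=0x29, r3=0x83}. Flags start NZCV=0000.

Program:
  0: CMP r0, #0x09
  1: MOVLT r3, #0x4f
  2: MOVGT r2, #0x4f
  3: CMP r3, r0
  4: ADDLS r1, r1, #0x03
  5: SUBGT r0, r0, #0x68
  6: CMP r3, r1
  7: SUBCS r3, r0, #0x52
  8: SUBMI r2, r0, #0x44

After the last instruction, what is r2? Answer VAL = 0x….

VAL = 0x35

[0] flags=0010 → (cmp)
[1] flags=0010 LT?F → skip
[2] flags=0010 GT?T → r2=0x4f
[3] flags=0011 → (cmp)
[4] flags=0011 LS?F → skip
[5] flags=0011 GT?F → skip
[6] flags=1000 → (cmp)
[7] flags=1000 CS?F → skip
[8] flags=1000 MI?T → r2=0x35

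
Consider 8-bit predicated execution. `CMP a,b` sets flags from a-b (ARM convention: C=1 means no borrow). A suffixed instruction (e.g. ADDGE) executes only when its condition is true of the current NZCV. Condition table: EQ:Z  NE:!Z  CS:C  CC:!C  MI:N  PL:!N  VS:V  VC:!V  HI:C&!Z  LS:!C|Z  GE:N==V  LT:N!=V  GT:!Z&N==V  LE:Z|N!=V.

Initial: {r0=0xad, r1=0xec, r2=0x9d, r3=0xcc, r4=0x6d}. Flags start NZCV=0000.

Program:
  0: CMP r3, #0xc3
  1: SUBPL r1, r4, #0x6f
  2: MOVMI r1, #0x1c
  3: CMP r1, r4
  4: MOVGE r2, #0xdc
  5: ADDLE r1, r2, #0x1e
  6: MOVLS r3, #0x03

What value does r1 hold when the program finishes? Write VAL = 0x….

0: ✓ CMP  NZCV=0010
1: ✓ SUBPL  r1←0xfe
2: · MOVMI
3: ✓ CMP  NZCV=1010
4: · MOVGE
5: ✓ ADDLE  r1←0xbb
6: · MOVLS

VAL = 0xbb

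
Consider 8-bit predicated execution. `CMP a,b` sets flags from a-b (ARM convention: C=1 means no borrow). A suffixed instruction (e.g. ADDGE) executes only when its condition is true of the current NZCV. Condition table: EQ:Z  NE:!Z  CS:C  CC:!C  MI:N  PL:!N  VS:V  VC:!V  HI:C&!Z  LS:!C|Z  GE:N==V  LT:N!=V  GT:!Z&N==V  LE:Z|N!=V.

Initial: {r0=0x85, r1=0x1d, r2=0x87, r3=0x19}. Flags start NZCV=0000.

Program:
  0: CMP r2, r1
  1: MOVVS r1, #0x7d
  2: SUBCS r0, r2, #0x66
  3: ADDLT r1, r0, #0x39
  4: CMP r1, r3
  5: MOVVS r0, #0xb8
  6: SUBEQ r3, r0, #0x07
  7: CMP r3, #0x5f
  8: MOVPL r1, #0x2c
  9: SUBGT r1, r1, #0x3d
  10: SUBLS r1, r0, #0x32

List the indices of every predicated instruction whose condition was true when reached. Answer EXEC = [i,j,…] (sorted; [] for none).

[0] flags=0011 → (cmp)
[1] flags=0011 VS?T → r1=0x7d
[2] flags=0011 CS?T → r0=0x21
[3] flags=0011 LT?T → r1=0x5a
[4] flags=0010 → (cmp)
[5] flags=0010 VS?F → skip
[6] flags=0010 EQ?F → skip
[7] flags=1000 → (cmp)
[8] flags=1000 PL?F → skip
[9] flags=1000 GT?F → skip
[10] flags=1000 LS?T → r1=0xef

EXEC = [1,2,3,10]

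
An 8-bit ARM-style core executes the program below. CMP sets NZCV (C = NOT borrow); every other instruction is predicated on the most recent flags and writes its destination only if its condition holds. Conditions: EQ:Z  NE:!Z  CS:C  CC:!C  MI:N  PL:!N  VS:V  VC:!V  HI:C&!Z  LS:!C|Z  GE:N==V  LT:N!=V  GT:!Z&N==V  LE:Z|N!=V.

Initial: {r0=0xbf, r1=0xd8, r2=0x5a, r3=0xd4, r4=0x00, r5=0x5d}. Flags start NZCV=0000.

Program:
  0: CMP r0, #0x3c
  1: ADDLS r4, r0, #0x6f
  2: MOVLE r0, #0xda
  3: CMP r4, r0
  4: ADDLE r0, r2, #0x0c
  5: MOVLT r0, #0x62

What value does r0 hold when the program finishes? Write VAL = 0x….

VAL = 0xda

0: ✓ CMP  NZCV=1010
1: · ADDLS
2: ✓ MOVLE  r0←0xda
3: ✓ CMP  NZCV=0000
4: · ADDLE
5: · MOVLT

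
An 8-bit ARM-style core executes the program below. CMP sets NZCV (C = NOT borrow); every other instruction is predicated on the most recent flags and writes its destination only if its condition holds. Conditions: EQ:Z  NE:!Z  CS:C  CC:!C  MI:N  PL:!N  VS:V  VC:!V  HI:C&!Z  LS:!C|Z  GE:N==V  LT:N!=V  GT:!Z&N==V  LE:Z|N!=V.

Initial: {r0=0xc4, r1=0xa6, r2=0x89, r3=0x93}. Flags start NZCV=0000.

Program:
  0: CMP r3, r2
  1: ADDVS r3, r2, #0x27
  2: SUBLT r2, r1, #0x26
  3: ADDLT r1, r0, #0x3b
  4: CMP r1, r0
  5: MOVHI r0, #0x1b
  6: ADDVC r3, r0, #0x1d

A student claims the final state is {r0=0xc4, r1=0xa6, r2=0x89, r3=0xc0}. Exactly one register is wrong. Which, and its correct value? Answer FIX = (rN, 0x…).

0: ✓ CMP  NZCV=0010
1: · ADDVS
2: · SUBLT
3: · ADDLT
4: ✓ CMP  NZCV=1000
5: · MOVHI
6: ✓ ADDVC  r3←0xe1

FIX = (r3, 0xe1)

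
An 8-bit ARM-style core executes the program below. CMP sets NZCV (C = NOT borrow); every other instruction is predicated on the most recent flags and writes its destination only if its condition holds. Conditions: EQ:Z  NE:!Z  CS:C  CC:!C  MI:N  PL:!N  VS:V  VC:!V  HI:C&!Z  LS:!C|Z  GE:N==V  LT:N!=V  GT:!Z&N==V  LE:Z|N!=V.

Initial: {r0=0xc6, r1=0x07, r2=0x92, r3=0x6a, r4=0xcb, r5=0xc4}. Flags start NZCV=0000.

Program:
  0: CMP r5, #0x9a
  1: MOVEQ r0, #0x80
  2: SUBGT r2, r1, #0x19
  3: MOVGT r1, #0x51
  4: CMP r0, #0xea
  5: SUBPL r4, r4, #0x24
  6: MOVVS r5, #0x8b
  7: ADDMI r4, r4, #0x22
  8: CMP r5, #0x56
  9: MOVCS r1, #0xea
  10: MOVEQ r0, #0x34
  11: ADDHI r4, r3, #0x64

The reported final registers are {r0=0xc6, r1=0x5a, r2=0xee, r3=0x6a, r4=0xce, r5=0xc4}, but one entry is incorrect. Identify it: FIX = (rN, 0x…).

FIX = (r1, 0xea)

[0] flags=0010 → (cmp)
[1] flags=0010 EQ?F → skip
[2] flags=0010 GT?T → r2=0xee
[3] flags=0010 GT?T → r1=0x51
[4] flags=1000 → (cmp)
[5] flags=1000 PL?F → skip
[6] flags=1000 VS?F → skip
[7] flags=1000 MI?T → r4=0xed
[8] flags=0011 → (cmp)
[9] flags=0011 CS?T → r1=0xea
[10] flags=0011 EQ?F → skip
[11] flags=0011 HI?T → r4=0xce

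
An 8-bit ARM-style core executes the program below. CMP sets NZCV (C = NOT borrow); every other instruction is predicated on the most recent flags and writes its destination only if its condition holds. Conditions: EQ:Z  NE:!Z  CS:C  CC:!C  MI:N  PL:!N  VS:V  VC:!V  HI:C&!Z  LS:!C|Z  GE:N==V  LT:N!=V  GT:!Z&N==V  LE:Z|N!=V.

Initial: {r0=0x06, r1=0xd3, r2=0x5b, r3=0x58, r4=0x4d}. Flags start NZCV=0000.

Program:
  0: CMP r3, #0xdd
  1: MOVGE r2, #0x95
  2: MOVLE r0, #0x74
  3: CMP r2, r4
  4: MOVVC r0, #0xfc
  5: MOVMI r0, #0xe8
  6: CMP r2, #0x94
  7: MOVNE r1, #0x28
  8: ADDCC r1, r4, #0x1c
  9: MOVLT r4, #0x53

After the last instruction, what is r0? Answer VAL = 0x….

VAL = 0x06

[0] flags=0000 → (cmp)
[1] flags=0000 GE?T → r2=0x95
[2] flags=0000 LE?F → skip
[3] flags=0011 → (cmp)
[4] flags=0011 VC?F → skip
[5] flags=0011 MI?F → skip
[6] flags=0010 → (cmp)
[7] flags=0010 NE?T → r1=0x28
[8] flags=0010 CC?F → skip
[9] flags=0010 LT?F → skip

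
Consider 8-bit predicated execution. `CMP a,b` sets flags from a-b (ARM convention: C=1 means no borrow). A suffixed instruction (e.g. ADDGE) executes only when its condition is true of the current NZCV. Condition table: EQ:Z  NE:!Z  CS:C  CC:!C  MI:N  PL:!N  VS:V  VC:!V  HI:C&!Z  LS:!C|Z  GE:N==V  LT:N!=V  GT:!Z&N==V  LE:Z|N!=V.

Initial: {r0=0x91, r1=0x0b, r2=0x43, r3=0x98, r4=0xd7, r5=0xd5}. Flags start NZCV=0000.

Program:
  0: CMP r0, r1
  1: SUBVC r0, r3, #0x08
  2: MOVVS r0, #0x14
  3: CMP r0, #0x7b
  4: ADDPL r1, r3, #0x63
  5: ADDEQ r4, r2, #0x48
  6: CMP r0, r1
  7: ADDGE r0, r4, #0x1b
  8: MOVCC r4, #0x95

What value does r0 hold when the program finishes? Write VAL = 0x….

0: ✓ CMP  NZCV=1010
1: ✓ SUBVC  r0←0x90
2: · MOVVS
3: ✓ CMP  NZCV=0011
4: ✓ ADDPL  r1←0xfb
5: · ADDEQ
6: ✓ CMP  NZCV=1000
7: · ADDGE
8: ✓ MOVCC  r4←0x95

VAL = 0x90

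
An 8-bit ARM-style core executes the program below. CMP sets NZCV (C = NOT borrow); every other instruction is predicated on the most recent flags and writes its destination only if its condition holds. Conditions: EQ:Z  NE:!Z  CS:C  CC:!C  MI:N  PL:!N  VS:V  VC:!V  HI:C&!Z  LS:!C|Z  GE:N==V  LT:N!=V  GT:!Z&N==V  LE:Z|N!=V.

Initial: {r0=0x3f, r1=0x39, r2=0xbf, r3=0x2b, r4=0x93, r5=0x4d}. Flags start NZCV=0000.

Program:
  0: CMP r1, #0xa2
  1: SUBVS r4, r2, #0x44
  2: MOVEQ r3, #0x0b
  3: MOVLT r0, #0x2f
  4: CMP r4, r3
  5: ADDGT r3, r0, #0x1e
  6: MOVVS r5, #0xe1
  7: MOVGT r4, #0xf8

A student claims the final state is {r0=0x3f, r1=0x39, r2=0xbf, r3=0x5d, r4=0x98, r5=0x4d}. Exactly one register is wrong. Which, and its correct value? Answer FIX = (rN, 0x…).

FIX = (r4, 0xf8)

0: ✓ CMP  NZCV=1001
1: ✓ SUBVS  r4←0x7b
2: · MOVEQ
3: · MOVLT
4: ✓ CMP  NZCV=0010
5: ✓ ADDGT  r3←0x5d
6: · MOVVS
7: ✓ MOVGT  r4←0xf8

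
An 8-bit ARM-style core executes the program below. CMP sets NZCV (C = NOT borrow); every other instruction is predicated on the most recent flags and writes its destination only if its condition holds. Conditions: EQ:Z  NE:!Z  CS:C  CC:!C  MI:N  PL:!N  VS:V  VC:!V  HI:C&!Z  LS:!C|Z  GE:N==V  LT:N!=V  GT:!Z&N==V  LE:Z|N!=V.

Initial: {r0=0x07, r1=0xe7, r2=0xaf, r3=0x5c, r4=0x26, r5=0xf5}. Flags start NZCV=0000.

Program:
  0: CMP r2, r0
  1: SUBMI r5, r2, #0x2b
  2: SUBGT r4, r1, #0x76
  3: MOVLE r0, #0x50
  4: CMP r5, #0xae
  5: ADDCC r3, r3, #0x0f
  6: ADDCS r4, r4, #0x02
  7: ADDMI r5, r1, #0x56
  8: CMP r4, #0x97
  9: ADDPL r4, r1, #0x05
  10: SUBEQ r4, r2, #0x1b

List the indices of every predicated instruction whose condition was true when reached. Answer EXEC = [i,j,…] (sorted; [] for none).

0: ✓ CMP  NZCV=1010
1: ✓ SUBMI  r5←0x84
2: · SUBGT
3: ✓ MOVLE  r0←0x50
4: ✓ CMP  NZCV=1000
5: ✓ ADDCC  r3←0x6b
6: · ADDCS
7: ✓ ADDMI  r5←0x3d
8: ✓ CMP  NZCV=1001
9: · ADDPL
10: · SUBEQ

EXEC = [1,3,5,7]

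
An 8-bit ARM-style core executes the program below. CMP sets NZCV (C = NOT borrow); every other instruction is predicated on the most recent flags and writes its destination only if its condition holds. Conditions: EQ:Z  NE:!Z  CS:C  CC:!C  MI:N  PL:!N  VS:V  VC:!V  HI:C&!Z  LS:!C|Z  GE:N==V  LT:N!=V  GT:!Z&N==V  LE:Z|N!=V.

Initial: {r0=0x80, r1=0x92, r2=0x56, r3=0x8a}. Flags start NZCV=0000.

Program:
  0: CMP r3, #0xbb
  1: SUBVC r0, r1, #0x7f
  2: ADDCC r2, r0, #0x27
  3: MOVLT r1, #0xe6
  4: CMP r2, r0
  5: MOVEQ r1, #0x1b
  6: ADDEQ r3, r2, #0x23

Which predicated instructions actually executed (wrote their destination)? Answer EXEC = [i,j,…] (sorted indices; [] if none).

EXEC = [1,2,3]

0: ✓ CMP  NZCV=1000
1: ✓ SUBVC  r0←0x13
2: ✓ ADDCC  r2←0x3a
3: ✓ MOVLT  r1←0xe6
4: ✓ CMP  NZCV=0010
5: · MOVEQ
6: · ADDEQ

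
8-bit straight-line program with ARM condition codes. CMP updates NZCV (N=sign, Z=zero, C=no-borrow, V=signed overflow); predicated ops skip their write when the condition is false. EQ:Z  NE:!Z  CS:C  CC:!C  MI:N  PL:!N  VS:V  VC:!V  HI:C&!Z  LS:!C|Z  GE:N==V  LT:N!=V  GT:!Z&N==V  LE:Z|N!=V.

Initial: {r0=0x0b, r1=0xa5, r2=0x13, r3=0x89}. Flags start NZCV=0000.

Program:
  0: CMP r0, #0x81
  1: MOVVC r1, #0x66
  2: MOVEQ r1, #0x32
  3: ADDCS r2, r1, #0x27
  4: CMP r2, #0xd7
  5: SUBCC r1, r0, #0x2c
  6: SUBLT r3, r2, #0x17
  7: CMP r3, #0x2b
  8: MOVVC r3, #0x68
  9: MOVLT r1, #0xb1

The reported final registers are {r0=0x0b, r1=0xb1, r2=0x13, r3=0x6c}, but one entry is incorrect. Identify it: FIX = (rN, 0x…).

FIX = (r3, 0x89)

0: ✓ CMP  NZCV=1001
1: · MOVVC
2: · MOVEQ
3: · ADDCS
4: ✓ CMP  NZCV=0000
5: ✓ SUBCC  r1←0xdf
6: · SUBLT
7: ✓ CMP  NZCV=0011
8: · MOVVC
9: ✓ MOVLT  r1←0xb1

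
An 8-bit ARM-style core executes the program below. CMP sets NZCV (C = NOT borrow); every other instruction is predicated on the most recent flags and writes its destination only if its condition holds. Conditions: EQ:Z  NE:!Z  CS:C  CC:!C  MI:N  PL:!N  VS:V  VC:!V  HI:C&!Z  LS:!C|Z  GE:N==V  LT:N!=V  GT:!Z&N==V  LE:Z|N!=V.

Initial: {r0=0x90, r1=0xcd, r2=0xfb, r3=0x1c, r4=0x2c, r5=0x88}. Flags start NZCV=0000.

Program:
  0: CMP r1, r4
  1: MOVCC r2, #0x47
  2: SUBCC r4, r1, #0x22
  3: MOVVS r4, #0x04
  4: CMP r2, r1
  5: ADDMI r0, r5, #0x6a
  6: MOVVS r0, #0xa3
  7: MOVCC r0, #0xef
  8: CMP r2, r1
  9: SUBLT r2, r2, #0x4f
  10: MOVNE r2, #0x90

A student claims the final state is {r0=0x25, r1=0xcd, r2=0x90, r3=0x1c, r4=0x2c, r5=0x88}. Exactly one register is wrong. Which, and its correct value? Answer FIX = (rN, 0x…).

FIX = (r0, 0x90)

0: ✓ CMP  NZCV=1010
1: · MOVCC
2: · SUBCC
3: · MOVVS
4: ✓ CMP  NZCV=0010
5: · ADDMI
6: · MOVVS
7: · MOVCC
8: ✓ CMP  NZCV=0010
9: · SUBLT
10: ✓ MOVNE  r2←0x90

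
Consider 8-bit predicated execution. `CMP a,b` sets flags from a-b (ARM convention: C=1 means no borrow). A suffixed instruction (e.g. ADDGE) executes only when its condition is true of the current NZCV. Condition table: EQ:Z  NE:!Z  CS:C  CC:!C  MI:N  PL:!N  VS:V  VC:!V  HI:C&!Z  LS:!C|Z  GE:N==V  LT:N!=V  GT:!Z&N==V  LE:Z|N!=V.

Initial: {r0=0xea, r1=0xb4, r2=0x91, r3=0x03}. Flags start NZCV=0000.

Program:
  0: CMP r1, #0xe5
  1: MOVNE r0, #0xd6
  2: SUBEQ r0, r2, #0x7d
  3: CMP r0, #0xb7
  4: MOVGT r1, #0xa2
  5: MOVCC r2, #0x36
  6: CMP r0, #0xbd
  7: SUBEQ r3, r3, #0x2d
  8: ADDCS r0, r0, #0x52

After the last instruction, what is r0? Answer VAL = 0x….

VAL = 0x28

[0] flags=1000 → (cmp)
[1] flags=1000 NE?T → r0=0xd6
[2] flags=1000 EQ?F → skip
[3] flags=0010 → (cmp)
[4] flags=0010 GT?T → r1=0xa2
[5] flags=0010 CC?F → skip
[6] flags=0010 → (cmp)
[7] flags=0010 EQ?F → skip
[8] flags=0010 CS?T → r0=0x28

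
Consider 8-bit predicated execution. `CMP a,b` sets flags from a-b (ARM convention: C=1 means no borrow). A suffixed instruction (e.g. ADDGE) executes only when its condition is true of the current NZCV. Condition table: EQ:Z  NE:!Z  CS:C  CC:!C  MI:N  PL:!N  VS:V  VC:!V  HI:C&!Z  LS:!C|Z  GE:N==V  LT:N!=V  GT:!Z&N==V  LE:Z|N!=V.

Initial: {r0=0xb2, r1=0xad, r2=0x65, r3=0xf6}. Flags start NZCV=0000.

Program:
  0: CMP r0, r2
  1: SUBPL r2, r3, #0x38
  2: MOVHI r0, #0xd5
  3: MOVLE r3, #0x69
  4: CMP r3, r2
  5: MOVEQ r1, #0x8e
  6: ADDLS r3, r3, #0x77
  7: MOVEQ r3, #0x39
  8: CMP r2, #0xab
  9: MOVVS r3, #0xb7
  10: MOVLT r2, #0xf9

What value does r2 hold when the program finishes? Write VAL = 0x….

VAL = 0xbe

0: ✓ CMP  NZCV=0011
1: ✓ SUBPL  r2←0xbe
2: ✓ MOVHI  r0←0xd5
3: ✓ MOVLE  r3←0x69
4: ✓ CMP  NZCV=1001
5: · MOVEQ
6: ✓ ADDLS  r3←0xe0
7: · MOVEQ
8: ✓ CMP  NZCV=0010
9: · MOVVS
10: · MOVLT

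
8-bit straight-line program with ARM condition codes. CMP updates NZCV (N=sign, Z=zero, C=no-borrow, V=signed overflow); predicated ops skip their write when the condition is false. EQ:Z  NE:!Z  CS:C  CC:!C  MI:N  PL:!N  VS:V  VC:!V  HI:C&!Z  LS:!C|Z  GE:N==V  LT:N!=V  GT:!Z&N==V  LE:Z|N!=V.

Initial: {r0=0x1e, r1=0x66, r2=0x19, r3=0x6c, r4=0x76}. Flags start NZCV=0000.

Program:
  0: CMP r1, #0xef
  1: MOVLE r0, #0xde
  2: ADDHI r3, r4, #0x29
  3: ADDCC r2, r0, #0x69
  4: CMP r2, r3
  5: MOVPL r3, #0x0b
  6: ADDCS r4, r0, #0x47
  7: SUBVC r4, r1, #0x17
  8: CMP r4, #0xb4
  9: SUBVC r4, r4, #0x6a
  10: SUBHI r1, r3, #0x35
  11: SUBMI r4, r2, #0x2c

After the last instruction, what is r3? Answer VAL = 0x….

[0] flags=0000 → (cmp)
[1] flags=0000 LE?F → skip
[2] flags=0000 HI?F → skip
[3] flags=0000 CC?T → r2=0x87
[4] flags=0011 → (cmp)
[5] flags=0011 PL?T → r3=0x0b
[6] flags=0011 CS?T → r4=0x65
[7] flags=0011 VC?F → skip
[8] flags=1001 → (cmp)
[9] flags=1001 VC?F → skip
[10] flags=1001 HI?F → skip
[11] flags=1001 MI?T → r4=0x5b

VAL = 0x0b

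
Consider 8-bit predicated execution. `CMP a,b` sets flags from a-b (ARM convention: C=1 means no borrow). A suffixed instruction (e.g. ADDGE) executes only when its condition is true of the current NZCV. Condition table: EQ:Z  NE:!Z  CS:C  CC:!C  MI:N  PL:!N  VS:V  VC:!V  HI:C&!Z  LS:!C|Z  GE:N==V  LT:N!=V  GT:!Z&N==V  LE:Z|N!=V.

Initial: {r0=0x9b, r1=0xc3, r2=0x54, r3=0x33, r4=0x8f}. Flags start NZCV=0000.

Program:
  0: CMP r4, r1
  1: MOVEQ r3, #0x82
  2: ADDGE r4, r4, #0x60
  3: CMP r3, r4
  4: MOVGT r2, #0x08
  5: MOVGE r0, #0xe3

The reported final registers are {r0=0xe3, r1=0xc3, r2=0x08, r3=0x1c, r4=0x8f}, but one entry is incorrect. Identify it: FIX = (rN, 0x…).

FIX = (r3, 0x33)

0: ✓ CMP  NZCV=1000
1: · MOVEQ
2: · ADDGE
3: ✓ CMP  NZCV=1001
4: ✓ MOVGT  r2←0x08
5: ✓ MOVGE  r0←0xe3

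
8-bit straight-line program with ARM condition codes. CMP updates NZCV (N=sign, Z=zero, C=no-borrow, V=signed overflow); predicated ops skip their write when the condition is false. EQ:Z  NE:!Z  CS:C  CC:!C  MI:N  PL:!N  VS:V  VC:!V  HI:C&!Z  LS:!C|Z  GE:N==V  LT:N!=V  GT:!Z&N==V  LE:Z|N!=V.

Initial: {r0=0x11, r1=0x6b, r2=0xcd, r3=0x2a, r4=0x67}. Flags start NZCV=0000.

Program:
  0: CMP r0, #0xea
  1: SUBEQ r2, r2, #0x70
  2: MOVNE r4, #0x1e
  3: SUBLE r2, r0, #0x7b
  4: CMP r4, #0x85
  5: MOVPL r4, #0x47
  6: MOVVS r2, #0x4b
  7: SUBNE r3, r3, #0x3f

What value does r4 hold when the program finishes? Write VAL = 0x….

VAL = 0x1e

0: ✓ CMP  NZCV=0000
1: · SUBEQ
2: ✓ MOVNE  r4←0x1e
3: · SUBLE
4: ✓ CMP  NZCV=1001
5: · MOVPL
6: ✓ MOVVS  r2←0x4b
7: ✓ SUBNE  r3←0xeb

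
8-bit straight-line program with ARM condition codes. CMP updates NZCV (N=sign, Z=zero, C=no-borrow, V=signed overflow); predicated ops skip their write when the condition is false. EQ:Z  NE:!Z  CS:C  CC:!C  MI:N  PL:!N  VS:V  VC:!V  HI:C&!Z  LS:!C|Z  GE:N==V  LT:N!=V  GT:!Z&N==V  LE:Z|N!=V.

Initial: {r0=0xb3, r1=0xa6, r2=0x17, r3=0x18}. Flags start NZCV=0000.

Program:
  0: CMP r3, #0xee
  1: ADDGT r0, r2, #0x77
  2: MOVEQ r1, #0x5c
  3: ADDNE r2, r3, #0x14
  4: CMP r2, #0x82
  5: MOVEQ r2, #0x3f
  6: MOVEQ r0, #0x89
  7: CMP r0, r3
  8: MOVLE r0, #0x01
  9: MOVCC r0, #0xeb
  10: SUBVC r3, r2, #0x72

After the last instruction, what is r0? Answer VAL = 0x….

VAL = 0x01

0: ✓ CMP  NZCV=0000
1: ✓ ADDGT  r0←0x8e
2: · MOVEQ
3: ✓ ADDNE  r2←0x2c
4: ✓ CMP  NZCV=1001
5: · MOVEQ
6: · MOVEQ
7: ✓ CMP  NZCV=0011
8: ✓ MOVLE  r0←0x01
9: · MOVCC
10: · SUBVC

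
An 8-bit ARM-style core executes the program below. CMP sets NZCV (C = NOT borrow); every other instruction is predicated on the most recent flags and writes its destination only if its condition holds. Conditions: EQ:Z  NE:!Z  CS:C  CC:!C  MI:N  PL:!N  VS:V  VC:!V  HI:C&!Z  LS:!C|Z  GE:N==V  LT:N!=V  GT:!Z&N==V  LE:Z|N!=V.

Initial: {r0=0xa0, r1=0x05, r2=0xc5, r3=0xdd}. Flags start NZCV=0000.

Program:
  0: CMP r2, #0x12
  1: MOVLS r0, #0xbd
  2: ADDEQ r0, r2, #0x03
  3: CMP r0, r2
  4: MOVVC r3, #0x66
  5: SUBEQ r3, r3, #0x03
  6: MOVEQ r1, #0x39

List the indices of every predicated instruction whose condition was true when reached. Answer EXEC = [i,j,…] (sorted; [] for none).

0: ✓ CMP  NZCV=1010
1: · MOVLS
2: · ADDEQ
3: ✓ CMP  NZCV=1000
4: ✓ MOVVC  r3←0x66
5: · SUBEQ
6: · MOVEQ

EXEC = [4]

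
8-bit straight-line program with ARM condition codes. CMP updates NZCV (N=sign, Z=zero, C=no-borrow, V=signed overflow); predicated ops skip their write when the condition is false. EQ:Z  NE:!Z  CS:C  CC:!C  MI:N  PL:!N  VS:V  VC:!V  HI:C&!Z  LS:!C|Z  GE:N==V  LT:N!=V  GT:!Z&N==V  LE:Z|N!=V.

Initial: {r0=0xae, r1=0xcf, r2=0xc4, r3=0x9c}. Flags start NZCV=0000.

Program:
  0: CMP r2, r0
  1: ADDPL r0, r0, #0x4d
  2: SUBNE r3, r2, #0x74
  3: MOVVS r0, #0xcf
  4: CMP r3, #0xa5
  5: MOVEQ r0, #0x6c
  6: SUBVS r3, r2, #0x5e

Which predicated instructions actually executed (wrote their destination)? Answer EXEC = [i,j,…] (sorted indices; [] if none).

0: ✓ CMP  NZCV=0010
1: ✓ ADDPL  r0←0xfb
2: ✓ SUBNE  r3←0x50
3: · MOVVS
4: ✓ CMP  NZCV=1001
5: · MOVEQ
6: ✓ SUBVS  r3←0x66

EXEC = [1,2,6]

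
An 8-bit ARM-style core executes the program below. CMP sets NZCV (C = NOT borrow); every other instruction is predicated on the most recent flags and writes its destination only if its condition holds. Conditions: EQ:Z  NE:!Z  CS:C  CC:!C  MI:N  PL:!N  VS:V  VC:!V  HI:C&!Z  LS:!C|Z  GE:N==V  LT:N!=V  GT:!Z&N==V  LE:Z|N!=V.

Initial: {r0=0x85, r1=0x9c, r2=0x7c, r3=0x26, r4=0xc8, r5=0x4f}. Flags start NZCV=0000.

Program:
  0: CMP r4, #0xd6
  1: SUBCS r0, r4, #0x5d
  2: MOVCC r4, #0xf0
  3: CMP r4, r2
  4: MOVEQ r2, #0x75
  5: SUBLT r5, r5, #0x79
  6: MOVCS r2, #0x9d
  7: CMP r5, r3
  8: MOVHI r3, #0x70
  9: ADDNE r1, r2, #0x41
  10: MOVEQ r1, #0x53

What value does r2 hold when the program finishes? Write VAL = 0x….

VAL = 0x9d

0: ✓ CMP  NZCV=1000
1: · SUBCS
2: ✓ MOVCC  r4←0xf0
3: ✓ CMP  NZCV=0011
4: · MOVEQ
5: ✓ SUBLT  r5←0xd6
6: ✓ MOVCS  r2←0x9d
7: ✓ CMP  NZCV=1010
8: ✓ MOVHI  r3←0x70
9: ✓ ADDNE  r1←0xde
10: · MOVEQ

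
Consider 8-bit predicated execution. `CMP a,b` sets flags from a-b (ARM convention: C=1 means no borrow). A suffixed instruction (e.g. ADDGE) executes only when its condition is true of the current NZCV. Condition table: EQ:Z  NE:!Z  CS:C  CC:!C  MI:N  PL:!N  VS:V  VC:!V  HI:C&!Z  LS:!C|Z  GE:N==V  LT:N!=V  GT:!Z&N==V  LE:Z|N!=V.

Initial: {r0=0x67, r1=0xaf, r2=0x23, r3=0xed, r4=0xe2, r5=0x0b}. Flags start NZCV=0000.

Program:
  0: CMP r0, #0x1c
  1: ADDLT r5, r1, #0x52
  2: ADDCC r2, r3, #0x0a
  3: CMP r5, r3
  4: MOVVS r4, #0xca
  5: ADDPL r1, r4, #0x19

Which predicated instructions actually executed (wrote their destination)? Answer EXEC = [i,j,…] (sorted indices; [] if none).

0: ✓ CMP  NZCV=0010
1: · ADDLT
2: · ADDCC
3: ✓ CMP  NZCV=0000
4: · MOVVS
5: ✓ ADDPL  r1←0xfb

EXEC = [5]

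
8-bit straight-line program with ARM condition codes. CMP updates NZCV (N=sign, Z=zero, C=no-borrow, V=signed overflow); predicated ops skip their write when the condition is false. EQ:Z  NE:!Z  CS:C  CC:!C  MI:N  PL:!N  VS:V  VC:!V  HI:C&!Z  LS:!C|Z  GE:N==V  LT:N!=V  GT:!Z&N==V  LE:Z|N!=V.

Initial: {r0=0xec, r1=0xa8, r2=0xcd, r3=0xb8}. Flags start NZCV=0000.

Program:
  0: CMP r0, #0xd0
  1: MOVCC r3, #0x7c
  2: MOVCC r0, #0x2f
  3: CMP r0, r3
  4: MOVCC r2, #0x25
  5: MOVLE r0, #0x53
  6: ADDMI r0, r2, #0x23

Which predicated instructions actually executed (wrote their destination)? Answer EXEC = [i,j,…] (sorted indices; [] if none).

[0] flags=0010 → (cmp)
[1] flags=0010 CC?F → skip
[2] flags=0010 CC?F → skip
[3] flags=0010 → (cmp)
[4] flags=0010 CC?F → skip
[5] flags=0010 LE?F → skip
[6] flags=0010 MI?F → skip

EXEC = []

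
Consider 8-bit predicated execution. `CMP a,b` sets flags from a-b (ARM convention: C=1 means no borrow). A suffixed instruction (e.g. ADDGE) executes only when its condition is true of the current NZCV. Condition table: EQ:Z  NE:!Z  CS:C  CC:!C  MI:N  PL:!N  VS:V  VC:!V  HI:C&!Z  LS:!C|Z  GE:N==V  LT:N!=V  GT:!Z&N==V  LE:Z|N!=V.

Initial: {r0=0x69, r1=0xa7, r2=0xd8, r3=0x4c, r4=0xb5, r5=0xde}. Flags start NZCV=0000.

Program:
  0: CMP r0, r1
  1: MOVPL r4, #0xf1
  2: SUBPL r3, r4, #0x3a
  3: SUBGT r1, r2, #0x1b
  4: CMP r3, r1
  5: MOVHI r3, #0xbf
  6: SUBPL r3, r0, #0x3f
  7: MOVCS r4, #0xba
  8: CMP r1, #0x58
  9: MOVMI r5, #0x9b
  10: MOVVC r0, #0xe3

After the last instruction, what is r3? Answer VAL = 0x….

VAL = 0x4c

0: ✓ CMP  NZCV=1001
1: · MOVPL
2: · SUBPL
3: ✓ SUBGT  r1←0xbd
4: ✓ CMP  NZCV=1001
5: · MOVHI
6: · SUBPL
7: · MOVCS
8: ✓ CMP  NZCV=0011
9: · MOVMI
10: · MOVVC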